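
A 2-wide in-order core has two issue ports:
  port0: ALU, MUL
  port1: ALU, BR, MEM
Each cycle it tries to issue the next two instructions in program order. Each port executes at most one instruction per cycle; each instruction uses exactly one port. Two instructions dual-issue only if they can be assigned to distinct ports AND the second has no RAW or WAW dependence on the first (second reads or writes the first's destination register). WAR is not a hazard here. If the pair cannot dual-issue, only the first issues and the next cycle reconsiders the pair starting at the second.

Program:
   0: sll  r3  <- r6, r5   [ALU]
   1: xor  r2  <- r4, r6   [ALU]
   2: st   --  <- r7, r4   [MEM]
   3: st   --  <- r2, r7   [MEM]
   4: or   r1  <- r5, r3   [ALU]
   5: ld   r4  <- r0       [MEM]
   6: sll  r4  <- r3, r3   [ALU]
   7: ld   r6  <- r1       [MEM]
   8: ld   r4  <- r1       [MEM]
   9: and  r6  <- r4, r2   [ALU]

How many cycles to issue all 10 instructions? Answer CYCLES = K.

#0 head=0: sll xor i0/i1 dual
#1 head=2: st i2 no-port MEM/MEM
#2 head=3: st or i3/i4 dual
#3 head=5: ld i5 WAW r4
#4 head=6: sll ld i6/i7 dual
#5 head=8: ld i8 RAW r4
#6 head=9: and i9 tail

CYCLES = 7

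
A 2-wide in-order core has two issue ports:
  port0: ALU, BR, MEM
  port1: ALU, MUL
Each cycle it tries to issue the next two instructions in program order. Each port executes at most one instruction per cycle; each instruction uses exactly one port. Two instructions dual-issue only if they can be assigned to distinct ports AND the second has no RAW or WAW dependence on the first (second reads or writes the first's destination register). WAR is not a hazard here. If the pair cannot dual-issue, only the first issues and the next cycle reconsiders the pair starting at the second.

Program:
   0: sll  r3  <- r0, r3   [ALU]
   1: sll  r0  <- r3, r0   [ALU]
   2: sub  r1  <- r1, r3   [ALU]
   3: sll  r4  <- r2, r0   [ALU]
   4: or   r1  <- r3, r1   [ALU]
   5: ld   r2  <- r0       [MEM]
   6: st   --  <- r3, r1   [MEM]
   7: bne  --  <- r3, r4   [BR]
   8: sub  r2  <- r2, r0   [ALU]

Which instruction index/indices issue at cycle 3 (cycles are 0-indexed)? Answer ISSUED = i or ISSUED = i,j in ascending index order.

ISSUED = 5

[0] i0  sll  -- RAW r3
[1] i1&i2  sll/sub  -- dual
[2] i3&i4  sll/or  -- dual
[3] i5  ld  -- no-port MEM/MEM
[4] i6  st  -- no-port MEM/BR
[5] i7&i8  bne/sub  -- dual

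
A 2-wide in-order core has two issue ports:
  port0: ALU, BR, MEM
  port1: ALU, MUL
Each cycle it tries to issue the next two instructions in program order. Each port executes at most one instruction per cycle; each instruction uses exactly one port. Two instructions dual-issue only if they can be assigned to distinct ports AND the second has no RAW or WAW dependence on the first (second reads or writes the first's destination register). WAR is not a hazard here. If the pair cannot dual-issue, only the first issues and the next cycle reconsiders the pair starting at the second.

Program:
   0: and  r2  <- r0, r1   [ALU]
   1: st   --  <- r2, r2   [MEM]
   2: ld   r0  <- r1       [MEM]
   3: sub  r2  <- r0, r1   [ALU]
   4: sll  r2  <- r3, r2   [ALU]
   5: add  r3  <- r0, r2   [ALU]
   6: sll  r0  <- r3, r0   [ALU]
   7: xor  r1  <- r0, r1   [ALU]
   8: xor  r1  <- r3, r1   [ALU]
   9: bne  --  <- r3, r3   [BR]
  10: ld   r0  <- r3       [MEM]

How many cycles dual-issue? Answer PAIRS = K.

PAIRS = 1

  cy0 -> i0 (and.ALU) RAW r2
  cy1 -> i1 (st.MEM) no-port MEM/MEM
  cy2 -> i2 (ld.MEM) RAW r0
  cy3 -> i3 (sub.ALU) RAW+WAW r2
  cy4 -> i4 (sll.ALU) RAW r2
  cy5 -> i5 (add.ALU) RAW r3
  cy6 -> i6 (sll.ALU) RAW r0
  cy7 -> i7 (xor.ALU) RAW+WAW r1
  cy8 -> i8+i9 (xor.ALU+bne.BR) 2-wide
  cy9 -> i10 (ld.MEM) tail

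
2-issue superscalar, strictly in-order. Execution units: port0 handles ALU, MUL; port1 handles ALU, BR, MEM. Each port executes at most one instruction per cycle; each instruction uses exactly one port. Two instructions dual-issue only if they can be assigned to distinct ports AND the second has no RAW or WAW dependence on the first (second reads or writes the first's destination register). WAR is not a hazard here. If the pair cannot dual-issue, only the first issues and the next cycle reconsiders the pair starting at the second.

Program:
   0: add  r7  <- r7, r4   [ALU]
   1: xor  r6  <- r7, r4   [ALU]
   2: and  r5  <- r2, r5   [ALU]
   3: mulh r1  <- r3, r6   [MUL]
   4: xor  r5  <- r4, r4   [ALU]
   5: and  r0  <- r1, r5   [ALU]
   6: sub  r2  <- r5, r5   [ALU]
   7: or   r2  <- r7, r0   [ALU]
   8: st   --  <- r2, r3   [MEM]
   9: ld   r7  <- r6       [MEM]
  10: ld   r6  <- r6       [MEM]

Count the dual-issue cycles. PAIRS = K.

PAIRS = 3

  cy0 -> i0 (add.ALU) RAW r7
  cy1 -> i1&i2 (xor.ALU and.ALU) dual
  cy2 -> i3&i4 (mulh.MUL xor.ALU) dual
  cy3 -> i5&i6 (and.ALU sub.ALU) dual
  cy4 -> i7 (or.ALU) RAW r2
  cy5 -> i8 (st.MEM) no-port MEM/MEM
  cy6 -> i9 (ld.MEM) no-port MEM/MEM
  cy7 -> i10 (ld.MEM) tail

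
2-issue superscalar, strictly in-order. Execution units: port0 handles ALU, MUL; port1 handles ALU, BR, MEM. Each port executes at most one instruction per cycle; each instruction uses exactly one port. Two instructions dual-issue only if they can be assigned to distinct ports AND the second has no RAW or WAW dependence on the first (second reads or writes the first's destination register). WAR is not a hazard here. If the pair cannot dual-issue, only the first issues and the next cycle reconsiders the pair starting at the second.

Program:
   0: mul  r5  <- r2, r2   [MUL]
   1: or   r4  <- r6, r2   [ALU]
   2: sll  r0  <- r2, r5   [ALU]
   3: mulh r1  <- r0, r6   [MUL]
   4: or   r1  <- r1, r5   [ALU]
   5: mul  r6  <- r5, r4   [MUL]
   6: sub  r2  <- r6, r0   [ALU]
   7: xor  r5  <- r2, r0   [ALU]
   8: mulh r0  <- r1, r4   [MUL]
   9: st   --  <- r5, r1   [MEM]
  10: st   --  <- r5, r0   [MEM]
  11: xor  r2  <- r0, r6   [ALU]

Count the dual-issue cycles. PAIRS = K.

[0] i0/i1  mul.MUL or.ALU  -- pair
[1] i2  sll.ALU  -- RAW r0
[2] i3  mulh.MUL  -- RAW+WAW r1
[3] i4/i5  or.ALU mul.MUL  -- pair
[4] i6  sub.ALU  -- RAW r2
[5] i7/i8  xor.ALU mulh.MUL  -- pair
[6] i9  st.MEM  -- no-port MEM/MEM
[7] i10/i11  st.MEM xor.ALU  -- pair

PAIRS = 4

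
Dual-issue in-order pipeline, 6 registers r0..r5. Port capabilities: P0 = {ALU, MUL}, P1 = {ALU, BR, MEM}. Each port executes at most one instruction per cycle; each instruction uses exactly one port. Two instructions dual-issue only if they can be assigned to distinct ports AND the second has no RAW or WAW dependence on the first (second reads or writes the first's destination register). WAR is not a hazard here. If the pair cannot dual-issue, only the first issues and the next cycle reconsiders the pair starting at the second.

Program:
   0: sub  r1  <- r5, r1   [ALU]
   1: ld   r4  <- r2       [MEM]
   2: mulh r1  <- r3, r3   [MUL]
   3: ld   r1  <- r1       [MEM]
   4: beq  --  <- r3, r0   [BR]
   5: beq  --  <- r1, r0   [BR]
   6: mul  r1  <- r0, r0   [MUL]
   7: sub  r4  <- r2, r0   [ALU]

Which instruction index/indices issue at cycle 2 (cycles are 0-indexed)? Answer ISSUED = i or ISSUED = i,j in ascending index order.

c0: i0&i1 sub/ld  pair
c1: i2 mulh  RAW+WAW r1
c2: i3 ld  no-port MEM/BR
c3: i4 beq  no-port BR/BR
c4: i5&i6 beq/mul  pair
c5: i7 sub  tail

ISSUED = 3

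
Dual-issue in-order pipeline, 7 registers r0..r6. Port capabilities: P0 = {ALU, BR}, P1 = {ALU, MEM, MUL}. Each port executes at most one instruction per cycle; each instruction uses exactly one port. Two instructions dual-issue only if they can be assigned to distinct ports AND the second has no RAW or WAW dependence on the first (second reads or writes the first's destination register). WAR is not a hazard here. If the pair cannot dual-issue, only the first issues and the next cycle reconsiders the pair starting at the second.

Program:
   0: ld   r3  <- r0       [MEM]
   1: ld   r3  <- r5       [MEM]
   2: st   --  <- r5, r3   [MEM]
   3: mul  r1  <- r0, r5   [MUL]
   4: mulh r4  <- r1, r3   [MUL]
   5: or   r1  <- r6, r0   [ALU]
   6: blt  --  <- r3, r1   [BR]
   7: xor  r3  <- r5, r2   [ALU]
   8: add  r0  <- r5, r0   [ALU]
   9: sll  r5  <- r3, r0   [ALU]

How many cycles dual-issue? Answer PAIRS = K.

  cy0 -> i0 (ld) no-port MEM/MEM
  cy1 -> i1 (ld) no-port MEM/MEM
  cy2 -> i2 (st) no-port MEM/MUL
  cy3 -> i3 (mul) no-port MUL/MUL
  cy4 -> i4+i5 (mulh or) pair
  cy5 -> i6+i7 (blt xor) pair
  cy6 -> i8 (add) RAW r0
  cy7 -> i9 (sll) tail

PAIRS = 2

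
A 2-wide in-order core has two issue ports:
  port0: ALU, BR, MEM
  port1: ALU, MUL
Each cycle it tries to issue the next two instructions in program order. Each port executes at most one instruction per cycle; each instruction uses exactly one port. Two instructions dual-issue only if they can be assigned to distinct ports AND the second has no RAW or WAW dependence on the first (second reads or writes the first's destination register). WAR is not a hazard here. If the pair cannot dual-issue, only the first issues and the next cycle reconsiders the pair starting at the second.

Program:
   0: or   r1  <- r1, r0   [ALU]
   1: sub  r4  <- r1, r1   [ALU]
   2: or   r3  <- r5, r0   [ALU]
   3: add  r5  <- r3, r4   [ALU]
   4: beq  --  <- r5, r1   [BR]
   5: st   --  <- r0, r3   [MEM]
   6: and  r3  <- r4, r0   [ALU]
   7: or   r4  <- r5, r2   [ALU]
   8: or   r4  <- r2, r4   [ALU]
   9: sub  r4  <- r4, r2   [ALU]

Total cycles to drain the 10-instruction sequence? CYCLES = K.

CYCLES = 8

c0: i0 or  RAW r1
c1: i1,i2 sub/or  dual
c2: i3 add  RAW r5
c3: i4 beq  no-port BR/MEM
c4: i5,i6 st/and  dual
c5: i7 or  RAW+WAW r4
c6: i8 or  RAW+WAW r4
c7: i9 sub  tail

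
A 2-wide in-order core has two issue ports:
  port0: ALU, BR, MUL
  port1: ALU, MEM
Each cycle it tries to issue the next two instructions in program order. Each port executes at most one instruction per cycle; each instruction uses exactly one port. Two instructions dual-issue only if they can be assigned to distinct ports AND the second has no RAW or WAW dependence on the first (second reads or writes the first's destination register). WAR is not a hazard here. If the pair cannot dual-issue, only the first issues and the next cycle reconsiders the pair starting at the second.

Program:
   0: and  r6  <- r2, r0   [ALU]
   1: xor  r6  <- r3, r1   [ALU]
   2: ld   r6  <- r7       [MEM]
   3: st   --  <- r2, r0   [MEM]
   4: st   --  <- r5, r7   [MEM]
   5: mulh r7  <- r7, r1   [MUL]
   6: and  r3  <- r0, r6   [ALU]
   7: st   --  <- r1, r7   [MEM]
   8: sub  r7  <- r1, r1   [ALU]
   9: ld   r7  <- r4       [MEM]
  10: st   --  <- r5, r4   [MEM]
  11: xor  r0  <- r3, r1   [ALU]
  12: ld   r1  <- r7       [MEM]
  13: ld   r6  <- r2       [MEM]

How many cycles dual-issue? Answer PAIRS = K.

PAIRS = 3

#0 head=0: and i0 WAW r6
#1 head=1: xor i1 WAW r6
#2 head=2: ld i2 no-port MEM/MEM
#3 head=3: st i3 no-port MEM/MEM
#4 head=4: st;mulh i4,i5 dual
#5 head=6: and;st i6,i7 dual
#6 head=8: sub i8 WAW r7
#7 head=9: ld i9 no-port MEM/MEM
#8 head=10: st;xor i10,i11 dual
#9 head=12: ld i12 no-port MEM/MEM
#10 head=13: ld i13 tail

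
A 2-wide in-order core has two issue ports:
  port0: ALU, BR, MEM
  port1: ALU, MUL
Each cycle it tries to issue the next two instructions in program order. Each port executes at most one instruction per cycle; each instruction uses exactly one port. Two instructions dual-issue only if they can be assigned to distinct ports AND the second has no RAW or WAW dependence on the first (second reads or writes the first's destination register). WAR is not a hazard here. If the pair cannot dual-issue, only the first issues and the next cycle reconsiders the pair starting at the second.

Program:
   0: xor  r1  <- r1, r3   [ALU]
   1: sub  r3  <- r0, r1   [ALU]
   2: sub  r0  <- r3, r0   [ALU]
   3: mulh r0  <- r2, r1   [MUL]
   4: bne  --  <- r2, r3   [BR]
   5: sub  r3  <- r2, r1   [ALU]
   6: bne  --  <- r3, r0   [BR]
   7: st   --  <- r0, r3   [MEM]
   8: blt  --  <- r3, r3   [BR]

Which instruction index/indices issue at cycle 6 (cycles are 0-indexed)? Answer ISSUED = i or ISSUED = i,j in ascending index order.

t=0 i0:xor ; RAW r1
t=1 i1:sub ; RAW r3
t=2 i2:sub ; WAW r0
t=3 i3&i4:mulh+bne ; pair
t=4 i5:sub ; RAW r3
t=5 i6:bne ; no-port BR/MEM
t=6 i7:st ; no-port MEM/BR
t=7 i8:blt ; tail

ISSUED = 7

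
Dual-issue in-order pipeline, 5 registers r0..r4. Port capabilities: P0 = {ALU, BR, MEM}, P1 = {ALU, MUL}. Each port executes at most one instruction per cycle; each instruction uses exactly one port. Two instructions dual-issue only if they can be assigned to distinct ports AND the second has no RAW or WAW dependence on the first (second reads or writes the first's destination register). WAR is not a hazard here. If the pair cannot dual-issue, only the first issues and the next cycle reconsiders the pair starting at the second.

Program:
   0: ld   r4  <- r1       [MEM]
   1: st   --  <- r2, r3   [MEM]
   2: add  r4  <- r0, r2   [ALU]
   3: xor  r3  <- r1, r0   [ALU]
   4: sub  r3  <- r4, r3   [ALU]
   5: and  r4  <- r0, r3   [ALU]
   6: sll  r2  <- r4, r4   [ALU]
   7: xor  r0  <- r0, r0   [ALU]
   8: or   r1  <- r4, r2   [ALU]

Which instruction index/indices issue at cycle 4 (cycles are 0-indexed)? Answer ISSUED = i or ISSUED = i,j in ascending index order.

  cy0 -> i0 (ld) no-port MEM/MEM
  cy1 -> i1+i2 (st;add) dual
  cy2 -> i3 (xor) RAW+WAW r3
  cy3 -> i4 (sub) RAW r3
  cy4 -> i5 (and) RAW r4
  cy5 -> i6+i7 (sll;xor) dual
  cy6 -> i8 (or) tail

ISSUED = 5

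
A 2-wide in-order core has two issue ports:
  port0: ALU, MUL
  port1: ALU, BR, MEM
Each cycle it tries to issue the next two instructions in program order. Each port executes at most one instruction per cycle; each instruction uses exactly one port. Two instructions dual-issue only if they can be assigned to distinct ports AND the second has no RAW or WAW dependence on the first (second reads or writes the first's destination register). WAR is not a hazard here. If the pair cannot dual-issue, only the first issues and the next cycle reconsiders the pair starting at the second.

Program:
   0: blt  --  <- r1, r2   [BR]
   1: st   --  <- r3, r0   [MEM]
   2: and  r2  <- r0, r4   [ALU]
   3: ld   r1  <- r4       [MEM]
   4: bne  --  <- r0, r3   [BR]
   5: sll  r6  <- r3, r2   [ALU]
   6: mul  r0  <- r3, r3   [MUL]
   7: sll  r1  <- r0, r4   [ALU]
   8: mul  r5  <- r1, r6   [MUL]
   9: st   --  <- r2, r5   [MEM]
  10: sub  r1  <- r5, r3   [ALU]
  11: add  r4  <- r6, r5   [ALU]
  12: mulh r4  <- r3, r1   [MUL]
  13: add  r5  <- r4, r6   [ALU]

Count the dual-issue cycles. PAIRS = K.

c0: i0 blt.BR  no-port BR/MEM
c1: i1/i2 st.MEM/and.ALU  2-wide
c2: i3 ld.MEM  no-port MEM/BR
c3: i4/i5 bne.BR/sll.ALU  2-wide
c4: i6 mul.MUL  RAW r0
c5: i7 sll.ALU  RAW r1
c6: i8 mul.MUL  RAW r5
c7: i9/i10 st.MEM/sub.ALU  2-wide
c8: i11 add.ALU  WAW r4
c9: i12 mulh.MUL  RAW r4
c10: i13 add.ALU  tail

PAIRS = 3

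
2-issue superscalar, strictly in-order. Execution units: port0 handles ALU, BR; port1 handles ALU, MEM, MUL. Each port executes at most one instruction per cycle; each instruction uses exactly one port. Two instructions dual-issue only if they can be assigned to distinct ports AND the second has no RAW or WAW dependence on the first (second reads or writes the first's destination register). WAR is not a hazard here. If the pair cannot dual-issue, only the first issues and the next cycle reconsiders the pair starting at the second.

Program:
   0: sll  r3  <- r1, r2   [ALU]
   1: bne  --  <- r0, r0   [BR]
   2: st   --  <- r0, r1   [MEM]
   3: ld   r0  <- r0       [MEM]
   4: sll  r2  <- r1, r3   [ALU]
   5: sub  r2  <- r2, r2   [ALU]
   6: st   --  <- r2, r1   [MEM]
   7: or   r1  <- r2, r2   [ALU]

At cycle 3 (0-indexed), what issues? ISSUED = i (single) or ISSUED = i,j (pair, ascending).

t=0 i0+i1:sll.ALU;bne.BR ; pair
t=1 i2:st.MEM ; no-port MEM/MEM
t=2 i3+i4:ld.MEM;sll.ALU ; pair
t=3 i5:sub.ALU ; RAW r2
t=4 i6+i7:st.MEM;or.ALU ; pair

ISSUED = 5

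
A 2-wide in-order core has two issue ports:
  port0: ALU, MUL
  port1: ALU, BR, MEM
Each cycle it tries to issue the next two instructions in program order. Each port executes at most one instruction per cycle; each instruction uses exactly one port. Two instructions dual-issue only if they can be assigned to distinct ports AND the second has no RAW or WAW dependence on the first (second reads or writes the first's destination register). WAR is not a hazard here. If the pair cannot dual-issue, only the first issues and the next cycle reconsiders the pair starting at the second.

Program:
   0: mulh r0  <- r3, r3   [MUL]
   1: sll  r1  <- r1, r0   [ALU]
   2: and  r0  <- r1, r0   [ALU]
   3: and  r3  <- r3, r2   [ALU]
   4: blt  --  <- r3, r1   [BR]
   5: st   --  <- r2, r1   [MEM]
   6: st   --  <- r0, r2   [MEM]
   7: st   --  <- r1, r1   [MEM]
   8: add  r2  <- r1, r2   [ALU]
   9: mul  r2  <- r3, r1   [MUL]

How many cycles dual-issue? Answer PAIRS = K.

PAIRS = 2

#0 head=0: mulh.MUL i0 RAW r0
#1 head=1: sll.ALU i1 RAW r1
#2 head=2: and.ALU/and.ALU i2,i3 dual
#3 head=4: blt.BR i4 no-port BR/MEM
#4 head=5: st.MEM i5 no-port MEM/MEM
#5 head=6: st.MEM i6 no-port MEM/MEM
#6 head=7: st.MEM/add.ALU i7,i8 dual
#7 head=9: mul.MUL i9 tail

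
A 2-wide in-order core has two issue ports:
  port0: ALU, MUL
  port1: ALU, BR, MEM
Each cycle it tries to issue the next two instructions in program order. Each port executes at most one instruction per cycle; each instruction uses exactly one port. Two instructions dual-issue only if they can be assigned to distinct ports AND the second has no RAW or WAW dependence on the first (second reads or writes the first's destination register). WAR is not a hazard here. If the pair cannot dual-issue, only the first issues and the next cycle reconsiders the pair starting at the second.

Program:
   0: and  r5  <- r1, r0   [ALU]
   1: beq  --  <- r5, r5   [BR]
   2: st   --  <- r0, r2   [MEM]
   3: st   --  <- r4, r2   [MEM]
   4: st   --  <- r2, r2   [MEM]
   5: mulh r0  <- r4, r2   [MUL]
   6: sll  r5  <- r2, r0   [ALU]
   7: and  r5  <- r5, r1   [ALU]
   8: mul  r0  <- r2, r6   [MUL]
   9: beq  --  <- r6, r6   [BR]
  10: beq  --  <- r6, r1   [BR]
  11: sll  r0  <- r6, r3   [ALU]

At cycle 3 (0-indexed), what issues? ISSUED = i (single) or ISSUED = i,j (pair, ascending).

ISSUED = 3

t=0 i0:and.ALU ; RAW r5
t=1 i1:beq.BR ; no-port BR/MEM
t=2 i2:st.MEM ; no-port MEM/MEM
t=3 i3:st.MEM ; no-port MEM/MEM
t=4 i4,i5:st.MEM mulh.MUL ; 2-wide
t=5 i6:sll.ALU ; RAW+WAW r5
t=6 i7,i8:and.ALU mul.MUL ; 2-wide
t=7 i9:beq.BR ; no-port BR/BR
t=8 i10,i11:beq.BR sll.ALU ; 2-wide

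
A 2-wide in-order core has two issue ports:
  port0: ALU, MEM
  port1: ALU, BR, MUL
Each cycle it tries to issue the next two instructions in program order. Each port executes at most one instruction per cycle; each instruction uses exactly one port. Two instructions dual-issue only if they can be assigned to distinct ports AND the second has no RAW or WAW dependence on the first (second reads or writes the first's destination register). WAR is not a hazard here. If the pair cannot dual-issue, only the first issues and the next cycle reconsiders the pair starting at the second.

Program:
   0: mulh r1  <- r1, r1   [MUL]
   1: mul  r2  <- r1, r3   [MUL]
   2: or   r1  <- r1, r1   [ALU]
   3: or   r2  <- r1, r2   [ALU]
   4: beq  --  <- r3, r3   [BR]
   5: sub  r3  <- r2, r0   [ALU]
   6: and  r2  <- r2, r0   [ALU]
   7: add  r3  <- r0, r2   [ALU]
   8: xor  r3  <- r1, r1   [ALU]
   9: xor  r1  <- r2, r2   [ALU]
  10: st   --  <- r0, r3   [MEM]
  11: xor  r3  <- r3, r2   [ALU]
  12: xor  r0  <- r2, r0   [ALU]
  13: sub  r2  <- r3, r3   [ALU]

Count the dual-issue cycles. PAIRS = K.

[0] i0  mulh  -- no-port MUL/MUL
[1] i1/i2  mul+or  -- pair
[2] i3/i4  or+beq  -- pair
[3] i5/i6  sub+and  -- pair
[4] i7  add  -- WAW r3
[5] i8/i9  xor+xor  -- pair
[6] i10/i11  st+xor  -- pair
[7] i12/i13  xor+sub  -- pair

PAIRS = 6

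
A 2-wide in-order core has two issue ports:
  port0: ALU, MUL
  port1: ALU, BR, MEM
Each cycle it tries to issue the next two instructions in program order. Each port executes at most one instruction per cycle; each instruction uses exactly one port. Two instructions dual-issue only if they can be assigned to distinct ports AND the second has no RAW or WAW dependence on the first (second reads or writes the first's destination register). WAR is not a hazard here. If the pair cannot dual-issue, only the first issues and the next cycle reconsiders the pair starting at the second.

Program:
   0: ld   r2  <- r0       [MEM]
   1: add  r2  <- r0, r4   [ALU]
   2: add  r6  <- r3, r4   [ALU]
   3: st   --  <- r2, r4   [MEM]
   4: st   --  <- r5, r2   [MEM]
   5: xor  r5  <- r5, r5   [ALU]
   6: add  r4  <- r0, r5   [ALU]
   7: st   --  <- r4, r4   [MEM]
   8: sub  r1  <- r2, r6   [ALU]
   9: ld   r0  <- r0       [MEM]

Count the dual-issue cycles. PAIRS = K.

c0: i0 ld  WAW r2
c1: i1,i2 add/add  2-wide
c2: i3 st  no-port MEM/MEM
c3: i4,i5 st/xor  2-wide
c4: i6 add  RAW r4
c5: i7,i8 st/sub  2-wide
c6: i9 ld  tail

PAIRS = 3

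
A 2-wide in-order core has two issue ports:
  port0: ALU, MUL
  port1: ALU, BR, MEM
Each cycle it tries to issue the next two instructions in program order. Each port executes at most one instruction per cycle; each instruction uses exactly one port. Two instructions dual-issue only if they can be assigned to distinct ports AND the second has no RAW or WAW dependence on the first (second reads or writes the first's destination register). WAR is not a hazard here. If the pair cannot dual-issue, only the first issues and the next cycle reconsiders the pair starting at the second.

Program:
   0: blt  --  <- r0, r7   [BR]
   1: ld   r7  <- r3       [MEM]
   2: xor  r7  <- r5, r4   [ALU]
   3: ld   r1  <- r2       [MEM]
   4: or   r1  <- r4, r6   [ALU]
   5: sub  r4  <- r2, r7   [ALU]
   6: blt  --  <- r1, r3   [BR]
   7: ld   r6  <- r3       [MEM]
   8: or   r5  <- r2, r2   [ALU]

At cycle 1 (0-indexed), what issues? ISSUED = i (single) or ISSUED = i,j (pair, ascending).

  cy0 -> i0 (blt) no-port BR/MEM
  cy1 -> i1 (ld) WAW r7
  cy2 -> i2,i3 (xor;ld) 2-wide
  cy3 -> i4,i5 (or;sub) 2-wide
  cy4 -> i6 (blt) no-port BR/MEM
  cy5 -> i7,i8 (ld;or) 2-wide

ISSUED = 1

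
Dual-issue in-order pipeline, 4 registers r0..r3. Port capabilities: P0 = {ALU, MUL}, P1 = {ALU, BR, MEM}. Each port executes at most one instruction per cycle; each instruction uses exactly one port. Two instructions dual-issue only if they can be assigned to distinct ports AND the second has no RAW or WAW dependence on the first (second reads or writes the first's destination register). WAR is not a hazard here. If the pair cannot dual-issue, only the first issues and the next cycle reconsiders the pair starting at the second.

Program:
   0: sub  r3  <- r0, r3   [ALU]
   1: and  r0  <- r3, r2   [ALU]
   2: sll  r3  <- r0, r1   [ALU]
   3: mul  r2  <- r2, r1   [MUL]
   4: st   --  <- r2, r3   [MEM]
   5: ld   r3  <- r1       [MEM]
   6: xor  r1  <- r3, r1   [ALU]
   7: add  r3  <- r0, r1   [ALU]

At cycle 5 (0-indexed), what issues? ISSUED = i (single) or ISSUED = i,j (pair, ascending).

c0: i0 sub.ALU  RAW r3
c1: i1 and.ALU  RAW r0
c2: i2&i3 sll.ALU mul.MUL  dual
c3: i4 st.MEM  no-port MEM/MEM
c4: i5 ld.MEM  RAW r3
c5: i6 xor.ALU  RAW r1
c6: i7 add.ALU  tail

ISSUED = 6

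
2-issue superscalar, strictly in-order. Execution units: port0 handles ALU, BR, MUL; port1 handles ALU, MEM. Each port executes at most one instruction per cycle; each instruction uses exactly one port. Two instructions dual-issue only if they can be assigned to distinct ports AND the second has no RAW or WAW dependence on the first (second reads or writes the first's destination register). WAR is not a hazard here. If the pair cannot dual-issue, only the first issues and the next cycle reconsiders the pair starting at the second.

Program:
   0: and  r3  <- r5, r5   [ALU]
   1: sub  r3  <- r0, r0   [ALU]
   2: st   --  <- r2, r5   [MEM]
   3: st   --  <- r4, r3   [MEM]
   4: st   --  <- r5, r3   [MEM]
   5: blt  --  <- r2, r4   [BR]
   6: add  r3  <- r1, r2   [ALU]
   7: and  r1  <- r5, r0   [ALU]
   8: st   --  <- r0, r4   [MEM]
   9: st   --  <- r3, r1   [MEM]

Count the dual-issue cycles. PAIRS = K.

PAIRS = 3

#0 head=0: and.ALU i0 WAW r3
#1 head=1: sub.ALU+st.MEM i1,i2 pair
#2 head=3: st.MEM i3 no-port MEM/MEM
#3 head=4: st.MEM+blt.BR i4,i5 pair
#4 head=6: add.ALU+and.ALU i6,i7 pair
#5 head=8: st.MEM i8 no-port MEM/MEM
#6 head=9: st.MEM i9 tail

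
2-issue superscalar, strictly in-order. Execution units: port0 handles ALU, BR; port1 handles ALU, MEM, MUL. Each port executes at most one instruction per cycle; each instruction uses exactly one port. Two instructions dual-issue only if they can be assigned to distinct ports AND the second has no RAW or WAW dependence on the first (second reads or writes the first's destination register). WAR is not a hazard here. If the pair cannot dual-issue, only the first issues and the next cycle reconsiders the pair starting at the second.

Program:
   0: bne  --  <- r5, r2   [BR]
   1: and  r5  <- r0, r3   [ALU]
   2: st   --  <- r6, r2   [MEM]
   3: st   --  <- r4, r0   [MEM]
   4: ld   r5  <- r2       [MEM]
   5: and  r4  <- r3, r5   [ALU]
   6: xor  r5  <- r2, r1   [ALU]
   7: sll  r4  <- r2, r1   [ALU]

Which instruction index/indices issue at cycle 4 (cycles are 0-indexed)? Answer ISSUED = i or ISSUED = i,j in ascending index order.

0. bne+and @i0/i1  | dual
1. st @i2  | no-port MEM/MEM
2. st @i3  | no-port MEM/MEM
3. ld @i4  | RAW r5
4. and+xor @i5/i6  | dual
5. sll @i7  | tail

ISSUED = 5,6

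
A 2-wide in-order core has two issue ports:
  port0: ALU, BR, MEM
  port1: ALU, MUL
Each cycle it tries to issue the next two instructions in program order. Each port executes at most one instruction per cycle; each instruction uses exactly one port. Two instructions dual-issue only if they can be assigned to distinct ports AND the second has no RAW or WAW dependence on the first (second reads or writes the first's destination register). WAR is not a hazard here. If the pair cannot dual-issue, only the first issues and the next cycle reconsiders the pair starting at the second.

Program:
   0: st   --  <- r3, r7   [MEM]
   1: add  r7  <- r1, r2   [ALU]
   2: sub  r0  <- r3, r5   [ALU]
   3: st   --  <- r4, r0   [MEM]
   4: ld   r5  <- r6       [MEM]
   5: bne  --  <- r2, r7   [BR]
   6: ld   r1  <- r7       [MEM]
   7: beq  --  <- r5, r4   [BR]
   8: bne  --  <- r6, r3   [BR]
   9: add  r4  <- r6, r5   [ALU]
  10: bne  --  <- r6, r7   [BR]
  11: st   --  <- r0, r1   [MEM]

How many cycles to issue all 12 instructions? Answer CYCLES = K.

  cy0 -> i0+i1 (st.MEM+add.ALU) dual
  cy1 -> i2 (sub.ALU) RAW r0
  cy2 -> i3 (st.MEM) no-port MEM/MEM
  cy3 -> i4 (ld.MEM) no-port MEM/BR
  cy4 -> i5 (bne.BR) no-port BR/MEM
  cy5 -> i6 (ld.MEM) no-port MEM/BR
  cy6 -> i7 (beq.BR) no-port BR/BR
  cy7 -> i8+i9 (bne.BR+add.ALU) dual
  cy8 -> i10 (bne.BR) no-port BR/MEM
  cy9 -> i11 (st.MEM) tail

CYCLES = 10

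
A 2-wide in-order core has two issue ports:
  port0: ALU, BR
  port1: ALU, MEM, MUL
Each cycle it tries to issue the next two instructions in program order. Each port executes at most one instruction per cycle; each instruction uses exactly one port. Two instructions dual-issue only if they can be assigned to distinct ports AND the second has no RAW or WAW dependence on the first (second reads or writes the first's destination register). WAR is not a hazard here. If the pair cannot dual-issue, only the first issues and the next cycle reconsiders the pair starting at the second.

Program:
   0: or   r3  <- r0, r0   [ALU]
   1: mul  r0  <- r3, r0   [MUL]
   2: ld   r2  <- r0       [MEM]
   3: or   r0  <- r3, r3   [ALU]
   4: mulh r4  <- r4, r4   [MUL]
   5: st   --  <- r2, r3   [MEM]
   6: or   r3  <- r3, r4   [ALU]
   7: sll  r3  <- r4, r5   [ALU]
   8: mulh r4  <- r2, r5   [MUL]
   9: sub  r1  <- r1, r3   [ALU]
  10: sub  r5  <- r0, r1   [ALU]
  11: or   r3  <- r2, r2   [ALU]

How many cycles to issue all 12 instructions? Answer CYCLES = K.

CYCLES = 8

[0] i0  or  -- RAW r3
[1] i1  mul  -- no-port MUL/MEM
[2] i2+i3  ld/or  -- pair
[3] i4  mulh  -- no-port MUL/MEM
[4] i5+i6  st/or  -- pair
[5] i7+i8  sll/mulh  -- pair
[6] i9  sub  -- RAW r1
[7] i10+i11  sub/or  -- pair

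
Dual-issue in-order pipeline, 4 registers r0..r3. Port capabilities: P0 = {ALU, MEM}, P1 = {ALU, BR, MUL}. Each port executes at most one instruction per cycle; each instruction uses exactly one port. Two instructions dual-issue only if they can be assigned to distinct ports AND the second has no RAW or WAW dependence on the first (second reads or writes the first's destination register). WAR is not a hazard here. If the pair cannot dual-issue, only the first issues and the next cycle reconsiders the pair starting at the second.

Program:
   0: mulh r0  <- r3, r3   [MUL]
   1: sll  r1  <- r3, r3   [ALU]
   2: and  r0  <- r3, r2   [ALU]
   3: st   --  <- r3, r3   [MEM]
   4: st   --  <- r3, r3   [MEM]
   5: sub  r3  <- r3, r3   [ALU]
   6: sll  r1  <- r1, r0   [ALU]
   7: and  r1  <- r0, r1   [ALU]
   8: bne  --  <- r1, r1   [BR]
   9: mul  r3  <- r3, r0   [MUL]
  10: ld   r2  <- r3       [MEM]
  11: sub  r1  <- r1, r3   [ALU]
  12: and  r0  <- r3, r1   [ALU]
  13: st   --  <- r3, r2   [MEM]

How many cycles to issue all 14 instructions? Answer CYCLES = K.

CYCLES = 9

t=0 i0+i1:mulh.MUL/sll.ALU ; dual
t=1 i2+i3:and.ALU/st.MEM ; dual
t=2 i4+i5:st.MEM/sub.ALU ; dual
t=3 i6:sll.ALU ; RAW+WAW r1
t=4 i7:and.ALU ; RAW r1
t=5 i8:bne.BR ; no-port BR/MUL
t=6 i9:mul.MUL ; RAW r3
t=7 i10+i11:ld.MEM/sub.ALU ; dual
t=8 i12+i13:and.ALU/st.MEM ; dual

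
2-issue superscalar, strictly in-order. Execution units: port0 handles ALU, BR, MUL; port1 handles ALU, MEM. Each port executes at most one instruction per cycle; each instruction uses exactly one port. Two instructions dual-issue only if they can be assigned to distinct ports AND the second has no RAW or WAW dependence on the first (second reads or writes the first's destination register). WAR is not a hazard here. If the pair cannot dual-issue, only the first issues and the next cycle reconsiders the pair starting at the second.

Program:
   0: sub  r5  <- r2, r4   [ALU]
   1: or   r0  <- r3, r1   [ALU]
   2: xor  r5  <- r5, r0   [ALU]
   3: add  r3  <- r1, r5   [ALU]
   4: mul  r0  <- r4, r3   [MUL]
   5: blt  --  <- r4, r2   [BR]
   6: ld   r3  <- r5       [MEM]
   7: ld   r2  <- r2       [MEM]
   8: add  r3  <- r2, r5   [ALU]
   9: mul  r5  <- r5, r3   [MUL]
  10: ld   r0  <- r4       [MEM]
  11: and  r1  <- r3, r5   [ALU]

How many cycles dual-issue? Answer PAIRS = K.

0. sub+or @i0/i1  | pair
1. xor @i2  | RAW r5
2. add @i3  | RAW r3
3. mul @i4  | no-port MUL/BR
4. blt+ld @i5/i6  | pair
5. ld @i7  | RAW r2
6. add @i8  | RAW r3
7. mul+ld @i9/i10  | pair
8. and @i11  | tail

PAIRS = 3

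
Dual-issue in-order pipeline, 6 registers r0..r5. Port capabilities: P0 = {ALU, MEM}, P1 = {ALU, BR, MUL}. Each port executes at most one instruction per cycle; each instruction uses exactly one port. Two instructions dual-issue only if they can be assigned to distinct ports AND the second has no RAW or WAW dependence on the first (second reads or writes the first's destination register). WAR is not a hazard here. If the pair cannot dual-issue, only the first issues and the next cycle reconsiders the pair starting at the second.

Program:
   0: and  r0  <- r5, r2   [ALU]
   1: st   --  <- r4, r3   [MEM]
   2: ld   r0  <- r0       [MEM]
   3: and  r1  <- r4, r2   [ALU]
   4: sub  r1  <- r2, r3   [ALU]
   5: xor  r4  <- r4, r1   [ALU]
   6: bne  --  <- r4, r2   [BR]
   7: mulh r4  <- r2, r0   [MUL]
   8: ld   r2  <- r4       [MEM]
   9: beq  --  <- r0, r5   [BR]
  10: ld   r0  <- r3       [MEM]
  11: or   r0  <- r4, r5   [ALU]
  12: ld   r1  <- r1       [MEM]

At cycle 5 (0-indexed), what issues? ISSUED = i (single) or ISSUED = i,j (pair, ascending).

t=0 i0/i1:and/st ; dual
t=1 i2/i3:ld/and ; dual
t=2 i4:sub ; RAW r1
t=3 i5:xor ; RAW r4
t=4 i6:bne ; no-port BR/MUL
t=5 i7:mulh ; RAW r4
t=6 i8/i9:ld/beq ; dual
t=7 i10:ld ; WAW r0
t=8 i11/i12:or/ld ; dual

ISSUED = 7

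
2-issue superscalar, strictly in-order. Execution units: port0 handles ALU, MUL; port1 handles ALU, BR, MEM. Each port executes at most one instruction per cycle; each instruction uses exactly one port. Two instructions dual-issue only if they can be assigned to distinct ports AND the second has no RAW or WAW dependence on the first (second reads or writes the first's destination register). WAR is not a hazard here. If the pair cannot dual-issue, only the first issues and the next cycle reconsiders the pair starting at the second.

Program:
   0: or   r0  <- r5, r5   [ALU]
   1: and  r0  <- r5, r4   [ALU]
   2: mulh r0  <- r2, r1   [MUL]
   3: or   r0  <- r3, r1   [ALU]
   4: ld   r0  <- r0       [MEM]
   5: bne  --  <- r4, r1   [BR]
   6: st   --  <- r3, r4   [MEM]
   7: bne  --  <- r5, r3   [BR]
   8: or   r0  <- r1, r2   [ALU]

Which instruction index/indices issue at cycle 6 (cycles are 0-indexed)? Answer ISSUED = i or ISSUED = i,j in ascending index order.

ISSUED = 6

#0 head=0: or i0 WAW r0
#1 head=1: and i1 WAW r0
#2 head=2: mulh i2 WAW r0
#3 head=3: or i3 RAW+WAW r0
#4 head=4: ld i4 no-port MEM/BR
#5 head=5: bne i5 no-port BR/MEM
#6 head=6: st i6 no-port MEM/BR
#7 head=7: bne or i7/i8 dual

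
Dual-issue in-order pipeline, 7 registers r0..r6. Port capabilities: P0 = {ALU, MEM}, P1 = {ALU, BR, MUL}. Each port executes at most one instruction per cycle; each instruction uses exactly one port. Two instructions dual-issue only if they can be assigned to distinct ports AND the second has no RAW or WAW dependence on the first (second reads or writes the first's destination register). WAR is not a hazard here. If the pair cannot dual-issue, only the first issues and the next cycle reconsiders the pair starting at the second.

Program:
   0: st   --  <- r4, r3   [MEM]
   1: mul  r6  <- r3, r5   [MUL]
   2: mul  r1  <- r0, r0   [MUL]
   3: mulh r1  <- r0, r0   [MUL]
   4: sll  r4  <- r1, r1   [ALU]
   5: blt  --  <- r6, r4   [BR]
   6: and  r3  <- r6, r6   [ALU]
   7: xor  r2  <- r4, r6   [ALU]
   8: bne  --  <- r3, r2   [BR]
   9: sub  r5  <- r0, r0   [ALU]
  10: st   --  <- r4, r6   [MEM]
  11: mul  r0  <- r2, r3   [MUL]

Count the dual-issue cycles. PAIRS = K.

PAIRS = 4

0. st.MEM/mul.MUL @i0&i1  | 2-wide
1. mul.MUL @i2  | no-port MUL/MUL
2. mulh.MUL @i3  | RAW r1
3. sll.ALU @i4  | RAW r4
4. blt.BR/and.ALU @i5&i6  | 2-wide
5. xor.ALU @i7  | RAW r2
6. bne.BR/sub.ALU @i8&i9  | 2-wide
7. st.MEM/mul.MUL @i10&i11  | 2-wide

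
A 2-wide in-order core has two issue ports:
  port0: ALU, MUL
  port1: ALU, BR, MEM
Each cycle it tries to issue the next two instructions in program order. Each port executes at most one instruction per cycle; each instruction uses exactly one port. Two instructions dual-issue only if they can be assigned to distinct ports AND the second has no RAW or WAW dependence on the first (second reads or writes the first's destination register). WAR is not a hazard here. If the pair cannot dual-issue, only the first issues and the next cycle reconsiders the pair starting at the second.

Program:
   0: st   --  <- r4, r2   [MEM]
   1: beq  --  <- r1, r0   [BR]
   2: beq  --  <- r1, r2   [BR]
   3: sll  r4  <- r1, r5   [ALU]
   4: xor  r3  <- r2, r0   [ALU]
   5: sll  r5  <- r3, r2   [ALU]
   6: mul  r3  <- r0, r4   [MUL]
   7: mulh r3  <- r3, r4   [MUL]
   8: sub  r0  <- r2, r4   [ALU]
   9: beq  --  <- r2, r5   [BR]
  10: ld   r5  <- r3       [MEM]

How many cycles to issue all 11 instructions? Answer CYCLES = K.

CYCLES = 8

#0 head=0: st.MEM i0 no-port MEM/BR
#1 head=1: beq.BR i1 no-port BR/BR
#2 head=2: beq.BR;sll.ALU i2+i3 2-wide
#3 head=4: xor.ALU i4 RAW r3
#4 head=5: sll.ALU;mul.MUL i5+i6 2-wide
#5 head=7: mulh.MUL;sub.ALU i7+i8 2-wide
#6 head=9: beq.BR i9 no-port BR/MEM
#7 head=10: ld.MEM i10 tail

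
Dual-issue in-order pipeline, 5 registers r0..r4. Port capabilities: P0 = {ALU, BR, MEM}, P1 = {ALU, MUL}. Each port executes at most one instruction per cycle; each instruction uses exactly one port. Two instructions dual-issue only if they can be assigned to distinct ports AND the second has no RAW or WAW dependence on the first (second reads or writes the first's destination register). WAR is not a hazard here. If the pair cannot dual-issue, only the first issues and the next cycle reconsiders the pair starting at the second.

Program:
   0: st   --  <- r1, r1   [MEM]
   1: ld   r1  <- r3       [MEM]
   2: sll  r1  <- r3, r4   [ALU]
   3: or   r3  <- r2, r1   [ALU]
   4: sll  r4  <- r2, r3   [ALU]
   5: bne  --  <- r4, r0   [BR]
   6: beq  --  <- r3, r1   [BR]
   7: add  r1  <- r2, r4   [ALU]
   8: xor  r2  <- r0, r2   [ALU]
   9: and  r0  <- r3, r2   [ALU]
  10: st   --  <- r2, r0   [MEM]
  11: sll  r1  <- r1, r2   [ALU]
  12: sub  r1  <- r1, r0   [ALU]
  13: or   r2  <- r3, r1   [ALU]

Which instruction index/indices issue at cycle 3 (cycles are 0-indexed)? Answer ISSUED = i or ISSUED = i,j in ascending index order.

ISSUED = 3

#0 head=0: st.MEM i0 no-port MEM/MEM
#1 head=1: ld.MEM i1 WAW r1
#2 head=2: sll.ALU i2 RAW r1
#3 head=3: or.ALU i3 RAW r3
#4 head=4: sll.ALU i4 RAW r4
#5 head=5: bne.BR i5 no-port BR/BR
#6 head=6: beq.BR add.ALU i6+i7 2-wide
#7 head=8: xor.ALU i8 RAW r2
#8 head=9: and.ALU i9 RAW r0
#9 head=10: st.MEM sll.ALU i10+i11 2-wide
#10 head=12: sub.ALU i12 RAW r1
#11 head=13: or.ALU i13 tail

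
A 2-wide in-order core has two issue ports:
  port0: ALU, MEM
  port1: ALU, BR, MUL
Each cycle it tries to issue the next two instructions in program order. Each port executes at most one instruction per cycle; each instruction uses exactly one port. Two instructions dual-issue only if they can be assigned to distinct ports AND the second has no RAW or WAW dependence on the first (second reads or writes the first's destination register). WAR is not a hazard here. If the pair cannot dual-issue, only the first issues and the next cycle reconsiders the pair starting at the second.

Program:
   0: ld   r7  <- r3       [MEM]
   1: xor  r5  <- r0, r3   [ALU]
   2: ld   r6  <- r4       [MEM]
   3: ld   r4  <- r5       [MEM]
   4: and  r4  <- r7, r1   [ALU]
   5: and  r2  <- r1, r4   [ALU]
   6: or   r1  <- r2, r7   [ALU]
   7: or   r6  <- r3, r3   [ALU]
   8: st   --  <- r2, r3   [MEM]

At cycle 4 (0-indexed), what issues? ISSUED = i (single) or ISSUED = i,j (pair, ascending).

ISSUED = 5

c0: i0,i1 ld+xor  pair
c1: i2 ld  no-port MEM/MEM
c2: i3 ld  WAW r4
c3: i4 and  RAW r4
c4: i5 and  RAW r2
c5: i6,i7 or+or  pair
c6: i8 st  tail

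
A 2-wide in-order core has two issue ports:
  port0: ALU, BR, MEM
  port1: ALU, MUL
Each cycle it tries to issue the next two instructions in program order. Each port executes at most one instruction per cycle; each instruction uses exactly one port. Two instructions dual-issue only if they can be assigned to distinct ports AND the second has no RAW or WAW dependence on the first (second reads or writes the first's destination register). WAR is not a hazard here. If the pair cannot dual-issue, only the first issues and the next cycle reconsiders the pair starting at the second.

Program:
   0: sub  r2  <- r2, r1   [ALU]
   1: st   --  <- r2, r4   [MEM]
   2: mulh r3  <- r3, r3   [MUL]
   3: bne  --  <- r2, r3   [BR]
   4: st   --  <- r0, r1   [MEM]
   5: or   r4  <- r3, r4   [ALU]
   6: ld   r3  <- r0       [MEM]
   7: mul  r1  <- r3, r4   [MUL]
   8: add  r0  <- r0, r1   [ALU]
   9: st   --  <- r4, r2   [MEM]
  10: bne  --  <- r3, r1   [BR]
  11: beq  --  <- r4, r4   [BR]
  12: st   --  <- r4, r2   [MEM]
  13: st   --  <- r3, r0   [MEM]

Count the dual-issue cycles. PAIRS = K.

PAIRS = 3

#0 head=0: sub.ALU i0 RAW r2
#1 head=1: st.MEM mulh.MUL i1/i2 dual
#2 head=3: bne.BR i3 no-port BR/MEM
#3 head=4: st.MEM or.ALU i4/i5 dual
#4 head=6: ld.MEM i6 RAW r3
#5 head=7: mul.MUL i7 RAW r1
#6 head=8: add.ALU st.MEM i8/i9 dual
#7 head=10: bne.BR i10 no-port BR/BR
#8 head=11: beq.BR i11 no-port BR/MEM
#9 head=12: st.MEM i12 no-port MEM/MEM
#10 head=13: st.MEM i13 tail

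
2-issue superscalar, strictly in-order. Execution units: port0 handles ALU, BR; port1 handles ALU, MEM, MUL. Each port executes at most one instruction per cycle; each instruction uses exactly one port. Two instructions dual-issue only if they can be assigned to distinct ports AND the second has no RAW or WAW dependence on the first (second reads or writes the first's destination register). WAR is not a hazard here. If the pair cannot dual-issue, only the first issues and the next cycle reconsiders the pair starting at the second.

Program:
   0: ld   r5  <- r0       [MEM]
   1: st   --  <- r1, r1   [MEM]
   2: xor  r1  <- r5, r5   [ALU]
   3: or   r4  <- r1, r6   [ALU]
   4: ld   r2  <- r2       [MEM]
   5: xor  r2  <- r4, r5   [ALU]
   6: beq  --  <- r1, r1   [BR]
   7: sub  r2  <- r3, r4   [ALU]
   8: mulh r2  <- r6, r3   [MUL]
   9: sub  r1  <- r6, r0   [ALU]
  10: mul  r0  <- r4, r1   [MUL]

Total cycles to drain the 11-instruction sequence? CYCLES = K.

CYCLES = 7

c0: i0 ld.MEM  no-port MEM/MEM
c1: i1,i2 st.MEM/xor.ALU  2-wide
c2: i3,i4 or.ALU/ld.MEM  2-wide
c3: i5,i6 xor.ALU/beq.BR  2-wide
c4: i7 sub.ALU  WAW r2
c5: i8,i9 mulh.MUL/sub.ALU  2-wide
c6: i10 mul.MUL  tail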